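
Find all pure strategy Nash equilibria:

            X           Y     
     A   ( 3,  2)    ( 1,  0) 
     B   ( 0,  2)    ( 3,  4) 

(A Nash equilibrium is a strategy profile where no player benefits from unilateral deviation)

Nash equilibrium: (A, X), (B, Y)

Work:
Best responses:
  P1 vs X: payoffs [3, 0] → best response A (payoff 3)
  P1 vs Y: payoffs [1, 3] → best response B (payoff 3)
  P2 vs A: payoffs [2, 0] → best response X (payoff 2)
  P2 vs B: payoffs [2, 4] → best response Y (payoff 4)
Mutual best responses: (A,X), (B,Y) → Nash equilibria.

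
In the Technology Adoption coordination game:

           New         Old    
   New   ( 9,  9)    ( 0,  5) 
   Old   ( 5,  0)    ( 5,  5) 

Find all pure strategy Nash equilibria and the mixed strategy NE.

Pure NE: (New, New) and (Old, Old); Mixed NE: p = 0.5556, q = 0.5556

Work:
Check pure NE:
(New, New): (9, 9) - no unilateral deviation beneficial
(Old, Old): (5, 5) - no unilateral deviation beneficial
Mixed NE: P1 plays New with p = 0.5556, P2 plays New with q = 0.5556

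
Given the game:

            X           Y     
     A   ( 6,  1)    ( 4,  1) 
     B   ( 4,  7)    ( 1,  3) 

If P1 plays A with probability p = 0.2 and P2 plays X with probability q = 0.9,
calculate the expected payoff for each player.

E[P1] = 4.12, E[P2] = 5.48

Work:
E[P1] = p·q·π₁(A,X) + p·(1-q)·π₁(A,Y) + (1-p)·q·π₁(B,X) + (1-p)·(1-q)·π₁(B,Y)
= 0.2·0.9·6 + 0.2·0.1·4 + 0.8·0.9·4 + 0.8·0.1·1
= 4.12

E[P2] = 5.48 (similar calculation)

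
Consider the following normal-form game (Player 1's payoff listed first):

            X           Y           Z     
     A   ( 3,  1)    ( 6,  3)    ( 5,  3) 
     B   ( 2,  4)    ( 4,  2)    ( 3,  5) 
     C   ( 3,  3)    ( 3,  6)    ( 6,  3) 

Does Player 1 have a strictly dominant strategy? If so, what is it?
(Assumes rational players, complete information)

No strictly dominant strategy exists for Player 1

Work:
A strategy strictly dominates another if it gives a strictly higher payoff against every opponent action. Compare each pair of P1's strategies column-by-column:
  A vs B: [3 vs 2, 6 vs 4, 5 vs 3] → A strictly dominates B
  A vs C: [3 vs 3, 6 vs 3, 5 vs 6] → A does not strictly dominate C (column X: 3 ≤ 3)
  B vs A: [2 vs 3, 4 vs 6, 3 vs 5] → B does not strictly dominate A (column X: 2 ≤ 3)
  B vs C: [2 vs 3, 4 vs 3, 3 vs 6] → B does not strictly dominate C (column X: 2 ≤ 3)
  C vs A: [3 vs 3, 3 vs 6, 6 vs 5] → C does not strictly dominate A (column X: 3 ≤ 3)
  C vs B: [3 vs 2, 3 vs 4, 6 vs 3] → C does not strictly dominate B (column Y: 3 ≤ 4)
No single strategy strictly dominates all others → no strictly dominant strategy.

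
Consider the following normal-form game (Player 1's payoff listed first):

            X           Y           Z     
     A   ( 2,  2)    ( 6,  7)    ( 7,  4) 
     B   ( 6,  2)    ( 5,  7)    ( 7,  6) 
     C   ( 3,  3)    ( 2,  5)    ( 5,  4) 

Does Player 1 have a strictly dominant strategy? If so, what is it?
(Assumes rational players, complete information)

No strictly dominant strategy exists for Player 1

Work:
A strategy strictly dominates another if it gives a strictly higher payoff against every opponent action. Compare each pair of P1's strategies column-by-column:
  A vs B: [2 vs 6, 6 vs 5, 7 vs 7] → A does not strictly dominate B (column X: 2 ≤ 6)
  A vs C: [2 vs 3, 6 vs 2, 7 vs 5] → A does not strictly dominate C (column X: 2 ≤ 3)
  B vs A: [6 vs 2, 5 vs 6, 7 vs 7] → B does not strictly dominate A (column Y: 5 ≤ 6)
  B vs C: [6 vs 3, 5 vs 2, 7 vs 5] → B strictly dominates C
  C vs A: [3 vs 2, 2 vs 6, 5 vs 7] → C does not strictly dominate A (column Y: 2 ≤ 6)
  C vs B: [3 vs 6, 2 vs 5, 5 vs 7] → C does not strictly dominate B (column X: 3 ≤ 6)
No single strategy strictly dominates all others → no strictly dominant strategy.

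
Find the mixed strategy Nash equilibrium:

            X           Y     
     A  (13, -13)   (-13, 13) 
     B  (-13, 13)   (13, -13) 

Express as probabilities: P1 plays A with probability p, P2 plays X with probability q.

p = 0.5, q = 0.5

Work:
Find probabilities that make opponent indifferent:
P2 chooses q to make P1 indifferent between A and B
P1 chooses p to make P2 indifferent between X and Y
Mixed NE: P1 plays (A: 0.5, B: 0.5), P2 plays (X: 0.5, Y: 0.5)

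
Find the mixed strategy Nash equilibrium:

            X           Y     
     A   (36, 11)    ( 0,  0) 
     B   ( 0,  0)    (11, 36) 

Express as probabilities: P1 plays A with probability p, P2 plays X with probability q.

p = 0.766, q = 0.234

Work:
Find probabilities that make opponent indifferent:
P2 chooses q to make P1 indifferent between A and B
P1 chooses p to make P2 indifferent between X and Y
Mixed NE: P1 plays (A: 0.766, B: 0.234), P2 plays (X: 0.234, Y: 0.766)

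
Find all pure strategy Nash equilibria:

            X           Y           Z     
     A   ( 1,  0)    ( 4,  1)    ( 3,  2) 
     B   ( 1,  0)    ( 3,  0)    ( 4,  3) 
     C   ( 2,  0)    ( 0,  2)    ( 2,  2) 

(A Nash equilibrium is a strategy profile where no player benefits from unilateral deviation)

Nash equilibrium: (B, Z)

Work:
Best responses:
  P1 vs X: payoffs [1, 1, 2] → best response C (payoff 2)
  P1 vs Y: payoffs [4, 3, 0] → best response A (payoff 4)
  P1 vs Z: payoffs [3, 4, 2] → best response B (payoff 4)
  P2 vs A: payoffs [0, 1, 2] → best response Z (payoff 2)
  P2 vs B: payoffs [0, 0, 3] → best response Z (payoff 3)
  P2 vs C: payoffs [0, 2, 2] → best response Y/Z (payoff 2)
Mutual best responses: (B,Z) → Nash equilibria.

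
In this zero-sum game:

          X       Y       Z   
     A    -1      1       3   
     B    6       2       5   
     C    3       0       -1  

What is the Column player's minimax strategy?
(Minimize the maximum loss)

Column should play Y, value = 2

Work:
Column player minimizes Row's maximum payoff:
Column X: max payoff to Row = 6
Column Y: max payoff to Row = 2
Column Z: max payoff to Row = 5
Minimum is 2, achieved by column Y.
Minimax strategy: Y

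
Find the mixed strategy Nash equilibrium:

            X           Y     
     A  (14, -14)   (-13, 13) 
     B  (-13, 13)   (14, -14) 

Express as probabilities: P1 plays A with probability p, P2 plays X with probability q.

p = 0.5, q = 0.5

Work:
Find probabilities that make opponent indifferent:
P2 chooses q to make P1 indifferent between A and B
P1 chooses p to make P2 indifferent between X and Y
Mixed NE: P1 plays (A: 0.5, B: 0.5), P2 plays (X: 0.5, Y: 0.5)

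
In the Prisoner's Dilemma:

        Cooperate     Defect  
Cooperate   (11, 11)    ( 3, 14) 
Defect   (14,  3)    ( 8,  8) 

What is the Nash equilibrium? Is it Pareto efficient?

(Defect, Defect) is NE; not Pareto efficient

Work:
Defect dominates Cooperate for both players:
If P2 cooperates: Defect (14) > Cooperate (11)
If P2 defects: Defect (8) > Cooperate (3)
NE: (Defect, Defect) with payoff (8, 8)
But (Cooperate, Cooperate) = (11, 11) Pareto dominates (8, 8)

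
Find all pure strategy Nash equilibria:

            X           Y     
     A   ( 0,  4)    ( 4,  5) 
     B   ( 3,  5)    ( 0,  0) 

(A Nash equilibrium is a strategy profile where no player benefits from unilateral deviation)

Nash equilibrium: (A, Y), (B, X)

Work:
Best responses:
  P1 vs X: payoffs [0, 3] → best response B (payoff 3)
  P1 vs Y: payoffs [4, 0] → best response A (payoff 4)
  P2 vs A: payoffs [4, 5] → best response Y (payoff 5)
  P2 vs B: payoffs [5, 0] → best response X (payoff 5)
Mutual best responses: (A,Y), (B,X) → Nash equilibria.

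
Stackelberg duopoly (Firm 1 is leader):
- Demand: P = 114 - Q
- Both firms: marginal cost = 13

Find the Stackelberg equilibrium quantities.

q₁* (leader) = 50.5, q₂* (follower) = 25.25

Work:
Follower's reaction: q₂ = (a - c - q₁)/2
Leader substitutes: π₁ = q₁·(a - q₁ - (a-c-q₁)/2 - c)
FOC: q₁* = (114 - 13)/2 = 50.50
Then: q₂* = (114 - 13 - 50.5)/2 = 25.25
Leader has first-mover advantage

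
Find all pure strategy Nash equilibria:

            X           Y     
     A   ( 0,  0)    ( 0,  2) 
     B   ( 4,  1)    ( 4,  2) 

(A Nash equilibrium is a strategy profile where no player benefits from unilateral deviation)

Nash equilibrium: (B, Y)

Work:
Best responses:
  P1 vs X: payoffs [0, 4] → best response B (payoff 4)
  P1 vs Y: payoffs [0, 4] → best response B (payoff 4)
  P2 vs A: payoffs [0, 2] → best response Y (payoff 2)
  P2 vs B: payoffs [1, 2] → best response Y (payoff 2)
Mutual best responses: (B,Y) → Nash equilibria.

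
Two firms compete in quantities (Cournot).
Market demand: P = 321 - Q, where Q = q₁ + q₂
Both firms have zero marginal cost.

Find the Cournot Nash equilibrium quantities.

q₁* = q₂* = 107.0; P* = 107.0

Work:
Profit: π_i = P·q_i = (a - q_i - q_j)·q_i
FOC: ∂π_i/∂q_i = a - 2q_i - q_j = 0
Reaction function: q_i = (321 - q_j)/2
Symmetry: q* = 321/3 = 107.0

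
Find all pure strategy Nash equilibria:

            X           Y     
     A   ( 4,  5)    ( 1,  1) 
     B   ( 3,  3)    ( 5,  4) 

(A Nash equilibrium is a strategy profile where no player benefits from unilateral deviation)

Nash equilibrium: (A, X), (B, Y)

Work:
Best responses:
  P1 vs X: payoffs [4, 3] → best response A (payoff 4)
  P1 vs Y: payoffs [1, 5] → best response B (payoff 5)
  P2 vs A: payoffs [5, 1] → best response X (payoff 5)
  P2 vs B: payoffs [3, 4] → best response Y (payoff 4)
Mutual best responses: (A,X), (B,Y) → Nash equilibria.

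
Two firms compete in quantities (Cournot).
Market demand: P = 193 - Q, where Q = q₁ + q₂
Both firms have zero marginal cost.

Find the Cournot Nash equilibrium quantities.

q₁* = q₂* = 64.33; P* = 64.33

Work:
Profit: π_i = P·q_i = (a - q_i - q_j)·q_i
FOC: ∂π_i/∂q_i = a - 2q_i - q_j = 0
Reaction function: q_i = (193 - q_j)/2
Symmetry: q* = 193/3 = 64.33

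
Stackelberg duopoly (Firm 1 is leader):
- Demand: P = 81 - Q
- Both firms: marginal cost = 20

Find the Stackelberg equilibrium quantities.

q₁* (leader) = 30.5, q₂* (follower) = 15.25

Work:
Follower's reaction: q₂ = (a - c - q₁)/2
Leader substitutes: π₁ = q₁·(a - q₁ - (a-c-q₁)/2 - c)
FOC: q₁* = (81 - 20)/2 = 30.50
Then: q₂* = (81 - 20 - 30.5)/2 = 15.25
Leader has first-mover advantage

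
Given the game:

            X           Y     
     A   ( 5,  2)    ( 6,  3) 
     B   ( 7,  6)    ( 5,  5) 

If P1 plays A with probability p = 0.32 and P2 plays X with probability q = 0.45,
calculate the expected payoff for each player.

E[P1] = 5.788, E[P2] = 4.522

Work:
E[P1] = p·q·π₁(A,X) + p·(1-q)·π₁(A,Y) + (1-p)·q·π₁(B,X) + (1-p)·(1-q)·π₁(B,Y)
= 0.32·0.45·5 + 0.32·0.55·6 + 0.68·0.45·7 + 0.68·0.55·5
= 5.788

E[P2] = 4.522 (similar calculation)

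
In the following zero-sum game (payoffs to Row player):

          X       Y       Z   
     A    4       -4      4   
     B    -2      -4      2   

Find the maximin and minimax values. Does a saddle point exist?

Maximin = -4, Minimax = -4, Saddle: True

Work:
Row minimums: [-4, -4] → maximin = -4
Column maximums: [4, -4, 4] → minimax = -4
Saddle point exists! Game value = -4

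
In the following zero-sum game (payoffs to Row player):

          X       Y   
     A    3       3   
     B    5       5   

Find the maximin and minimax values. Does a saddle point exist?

Maximin = 5, Minimax = 5, Saddle: True

Work:
Row minimums: [3, 5] → maximin = 5
Column maximums: [5, 5] → minimax = 5
Saddle point exists! Game value = 5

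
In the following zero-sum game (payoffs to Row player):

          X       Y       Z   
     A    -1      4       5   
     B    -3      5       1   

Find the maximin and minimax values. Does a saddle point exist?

Maximin = -1, Minimax = -1, Saddle: True

Work:
Row minimums: [-1, -3] → maximin = -1
Column maximums: [-1, 5, 5] → minimax = -1
Saddle point exists! Game value = -1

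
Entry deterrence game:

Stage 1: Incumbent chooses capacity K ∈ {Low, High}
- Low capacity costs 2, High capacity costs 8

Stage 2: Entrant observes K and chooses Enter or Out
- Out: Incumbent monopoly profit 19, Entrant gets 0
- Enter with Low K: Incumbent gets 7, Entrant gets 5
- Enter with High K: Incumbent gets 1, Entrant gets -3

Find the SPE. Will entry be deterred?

SPE: (High, Enter|Low, Out|High); Entry deterred. Incumbent net profit = 11

Work:
After Low K: Entrant enters (5 > 0)
After High K: Entrant stays out (-3 < 0)
Incumbent: Low → 7−2=5, High → 19−8=11
Incumbent chooses High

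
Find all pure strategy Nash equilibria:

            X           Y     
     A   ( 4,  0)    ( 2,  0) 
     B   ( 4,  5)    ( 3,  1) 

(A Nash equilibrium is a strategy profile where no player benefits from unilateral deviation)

Nash equilibrium: (A, X), (B, X)

Work:
Best responses:
  P1 vs X: payoffs [4, 4] → best response A/B (payoff 4)
  P1 vs Y: payoffs [2, 3] → best response B (payoff 3)
  P2 vs A: payoffs [0, 0] → best response X/Y (payoff 0)
  P2 vs B: payoffs [5, 1] → best response X (payoff 5)
Mutual best responses: (A,X), (B,X) → Nash equilibria.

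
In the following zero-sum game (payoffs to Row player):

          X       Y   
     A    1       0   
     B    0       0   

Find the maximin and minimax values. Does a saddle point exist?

Maximin = 0, Minimax = 0, Saddle: True

Work:
Row minimums: [0, 0] → maximin = 0
Column maximums: [1, 0] → minimax = 0
Saddle point exists! Game value = 0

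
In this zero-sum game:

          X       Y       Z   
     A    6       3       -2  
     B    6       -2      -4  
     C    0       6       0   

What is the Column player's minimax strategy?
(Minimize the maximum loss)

Column should play Z, value = 0

Work:
Column player minimizes Row's maximum payoff:
Column X: max payoff to Row = 6
Column Y: max payoff to Row = 6
Column Z: max payoff to Row = 0
Minimum is 0, achieved by column Z.
Minimax strategy: Z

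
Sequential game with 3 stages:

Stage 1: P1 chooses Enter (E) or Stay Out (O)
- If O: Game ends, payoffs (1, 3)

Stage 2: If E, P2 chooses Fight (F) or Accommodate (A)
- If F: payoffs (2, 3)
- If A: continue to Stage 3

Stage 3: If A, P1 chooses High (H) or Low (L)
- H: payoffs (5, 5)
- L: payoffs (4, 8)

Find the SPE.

SPE: (E, A, H); Outcome (5, 5)

Work:
Stage 3: P1 chooses H (5 vs 4)
Stage 2: P2: F->3, A->5 (anticipating H). Choose A
Stage 1: P1: O->1, E->5 (anticipating A, H). Choose E
SPE path: E -> A -> H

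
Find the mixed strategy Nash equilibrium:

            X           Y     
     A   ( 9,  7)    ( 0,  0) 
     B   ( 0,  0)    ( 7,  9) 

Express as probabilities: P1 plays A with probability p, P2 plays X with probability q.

p = 0.5625, q = 0.4375

Work:
Find probabilities that make opponent indifferent:
P2 chooses q to make P1 indifferent between A and B
P1 chooses p to make P2 indifferent between X and Y
Mixed NE: P1 plays (A: 0.5625, B: 0.4375), P2 plays (X: 0.4375, Y: 0.5625)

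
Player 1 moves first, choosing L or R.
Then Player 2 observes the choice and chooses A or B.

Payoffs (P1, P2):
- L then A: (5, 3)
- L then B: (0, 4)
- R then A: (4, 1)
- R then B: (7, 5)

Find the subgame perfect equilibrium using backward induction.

P1 plays R, P2 plays B after L and B after R; Payoff (7, 5)

Work:
Backward induction:
After L: P2 chooses B → P1 gets 0
After R: P2 chooses B → P1 gets 7
P1 chooses R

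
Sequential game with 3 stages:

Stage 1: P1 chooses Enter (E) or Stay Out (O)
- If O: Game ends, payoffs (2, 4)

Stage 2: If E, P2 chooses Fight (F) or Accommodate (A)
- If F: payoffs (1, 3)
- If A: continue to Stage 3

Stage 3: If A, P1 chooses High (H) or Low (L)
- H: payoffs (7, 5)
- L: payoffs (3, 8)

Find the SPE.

SPE: (E, A, H); Outcome (7, 5)

Work:
Stage 3: P1 chooses H (7 vs 3)
Stage 2: P2: F->3, A->5 (anticipating H). Choose A
Stage 1: P1: O->2, E->7 (anticipating A, H). Choose E
SPE path: E -> A -> H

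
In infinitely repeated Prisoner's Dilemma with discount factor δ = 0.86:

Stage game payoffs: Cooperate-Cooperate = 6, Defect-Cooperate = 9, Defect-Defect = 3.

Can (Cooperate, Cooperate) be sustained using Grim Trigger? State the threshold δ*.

δ* = 0.5; since δ = 0.86 ≥ 0.5, cooperation can be sustained

Work:
For Grim Trigger:
Cooperate forever: 6/(1-δ)
Defect then punished: 9 + 3·δ/(1-δ)
Need: 6/(1-δ) ≥ 9 + 3·δ/(1-δ)
Solving: δ ≥ (T-R)/(T-P) = (9-6)/(9-3) = 0.5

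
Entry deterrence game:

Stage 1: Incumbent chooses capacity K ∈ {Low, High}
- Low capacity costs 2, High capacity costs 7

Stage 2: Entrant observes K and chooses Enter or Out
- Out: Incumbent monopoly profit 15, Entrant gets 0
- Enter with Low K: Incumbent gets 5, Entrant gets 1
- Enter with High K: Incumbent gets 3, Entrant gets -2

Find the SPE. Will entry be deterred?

SPE: (High, Enter|Low, Out|High); Entry deterred. Incumbent net profit = 8

Work:
After Low K: Entrant enters (1 > 0)
After High K: Entrant stays out (-2 < 0)
Incumbent: Low → 5−2=3, High → 15−7=8
Incumbent chooses High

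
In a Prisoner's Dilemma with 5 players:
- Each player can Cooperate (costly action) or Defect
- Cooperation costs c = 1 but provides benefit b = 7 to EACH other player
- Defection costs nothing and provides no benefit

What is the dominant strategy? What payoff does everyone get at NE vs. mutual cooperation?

Dominant: Defect; NE payoff = 0; Coop payoff = 27

Work:
Defect dominates (saves cost c = 1, benefit to others is external)
NE: All defect → everyone gets 0
If all cooperate: each receives (4)×7 - 1 = 27
Social dilemma: 27 > 0 but NE gives 0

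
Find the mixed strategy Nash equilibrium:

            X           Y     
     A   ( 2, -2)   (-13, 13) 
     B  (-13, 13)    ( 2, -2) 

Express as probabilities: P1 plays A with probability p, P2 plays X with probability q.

p = 0.5, q = 0.5

Work:
Find probabilities that make opponent indifferent:
P2 chooses q to make P1 indifferent between A and B
P1 chooses p to make P2 indifferent between X and Y
Mixed NE: P1 plays (A: 0.5, B: 0.5), P2 plays (X: 0.5, Y: 0.5)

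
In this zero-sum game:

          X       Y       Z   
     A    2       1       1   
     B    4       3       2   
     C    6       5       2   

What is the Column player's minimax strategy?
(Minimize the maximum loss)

Column should play Z, value = 2

Work:
Column player minimizes Row's maximum payoff:
Column X: max payoff to Row = 6
Column Y: max payoff to Row = 5
Column Z: max payoff to Row = 2
Minimum is 2, achieved by column Z.
Minimax strategy: Z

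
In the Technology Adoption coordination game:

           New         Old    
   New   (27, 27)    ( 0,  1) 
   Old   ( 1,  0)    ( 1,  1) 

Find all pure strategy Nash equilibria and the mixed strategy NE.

Pure NE: (New, New) and (Old, Old); Mixed NE: p = 0.037, q = 0.037

Work:
Check pure NE:
(New, New): (27, 27) - no unilateral deviation beneficial
(Old, Old): (1, 1) - no unilateral deviation beneficial
Mixed NE: P1 plays New with p = 0.037, P2 plays New with q = 0.037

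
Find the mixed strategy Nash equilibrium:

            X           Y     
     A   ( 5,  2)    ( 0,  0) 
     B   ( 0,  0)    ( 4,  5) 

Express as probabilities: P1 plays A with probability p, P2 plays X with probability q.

p = 0.7143, q = 0.4444

Work:
Find probabilities that make opponent indifferent:
P2 chooses q to make P1 indifferent between A and B
P1 chooses p to make P2 indifferent between X and Y
Mixed NE: P1 plays (A: 0.7143, B: 0.2857), P2 plays (X: 0.4444, Y: 0.5556)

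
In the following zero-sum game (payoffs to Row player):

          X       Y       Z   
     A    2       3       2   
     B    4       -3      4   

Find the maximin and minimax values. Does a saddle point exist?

Maximin = 2, Minimax = 3, Saddle: False

Work:
Row minimums: [2, -3] → maximin = 2
Column maximums: [4, 3, 4] → minimax = 3
No saddle point (maximin ≠ minimax). Mixed strategy needed.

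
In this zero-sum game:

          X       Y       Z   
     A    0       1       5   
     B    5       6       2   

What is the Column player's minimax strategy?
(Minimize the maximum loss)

Column should play X or Z (all achieve the minimum), value = 5

Work:
Column player minimizes Row's maximum payoff:
Column X: max payoff to Row = 5
Column Y: max payoff to Row = 6
Column Z: max payoff to Row = 5
Minimum is 5, achieved by columns X, Z (tied).
Each of X or Z is a minimax strategy.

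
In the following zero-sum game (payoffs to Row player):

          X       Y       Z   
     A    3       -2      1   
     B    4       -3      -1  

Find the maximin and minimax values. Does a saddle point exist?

Maximin = -2, Minimax = -2, Saddle: True

Work:
Row minimums: [-2, -3] → maximin = -2
Column maximums: [4, -2, 1] → minimax = -2
Saddle point exists! Game value = -2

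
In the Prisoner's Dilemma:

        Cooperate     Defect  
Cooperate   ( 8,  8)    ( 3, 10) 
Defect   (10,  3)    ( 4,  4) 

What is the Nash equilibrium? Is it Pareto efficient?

(Defect, Defect) is NE; not Pareto efficient

Work:
Defect dominates Cooperate for both players:
If P2 cooperates: Defect (10) > Cooperate (8)
If P2 defects: Defect (4) > Cooperate (3)
NE: (Defect, Defect) with payoff (4, 4)
But (Cooperate, Cooperate) = (8, 8) Pareto dominates (4, 4)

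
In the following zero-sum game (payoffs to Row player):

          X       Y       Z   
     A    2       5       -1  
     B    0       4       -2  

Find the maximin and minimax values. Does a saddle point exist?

Maximin = -1, Minimax = -1, Saddle: True

Work:
Row minimums: [-1, -2] → maximin = -1
Column maximums: [2, 5, -1] → minimax = -1
Saddle point exists! Game value = -1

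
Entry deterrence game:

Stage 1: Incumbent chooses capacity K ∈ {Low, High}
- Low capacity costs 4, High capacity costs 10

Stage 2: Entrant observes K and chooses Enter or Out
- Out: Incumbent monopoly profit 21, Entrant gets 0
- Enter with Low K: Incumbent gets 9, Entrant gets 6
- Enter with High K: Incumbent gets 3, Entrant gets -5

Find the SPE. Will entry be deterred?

SPE: (High, Enter|Low, Out|High); Entry deterred. Incumbent net profit = 11

Work:
After Low K: Entrant enters (6 > 0)
After High K: Entrant stays out (-5 < 0)
Incumbent: Low → 9−4=5, High → 21−10=11
Incumbent chooses High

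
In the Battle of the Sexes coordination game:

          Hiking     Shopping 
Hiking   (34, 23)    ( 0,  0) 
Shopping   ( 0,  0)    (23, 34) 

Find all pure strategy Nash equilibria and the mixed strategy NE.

Pure NE: (Hiking, Hiking) and (Shopping, Shopping); Mixed NE: p = 0.5965, q = 0.4035

Work:
Check pure NE:
(Hiking, Hiking): (34, 23) - no unilateral deviation beneficial
(Shopping, Shopping): (23, 34) - no unilateral deviation beneficial
Mixed NE: P1 plays Hiking with p = 0.5965, P2 plays Hiking with q = 0.4035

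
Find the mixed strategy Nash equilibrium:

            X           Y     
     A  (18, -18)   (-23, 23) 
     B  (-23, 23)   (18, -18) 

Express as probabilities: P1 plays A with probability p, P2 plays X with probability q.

p = 0.5, q = 0.5

Work:
Find probabilities that make opponent indifferent:
P2 chooses q to make P1 indifferent between A and B
P1 chooses p to make P2 indifferent between X and Y
Mixed NE: P1 plays (A: 0.5, B: 0.5), P2 plays (X: 0.5, Y: 0.5)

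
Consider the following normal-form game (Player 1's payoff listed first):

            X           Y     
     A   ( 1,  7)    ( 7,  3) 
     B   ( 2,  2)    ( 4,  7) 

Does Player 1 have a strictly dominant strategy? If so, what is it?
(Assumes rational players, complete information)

No strictly dominant strategy exists for Player 1

Work:
A strategy strictly dominates another if it gives a strictly higher payoff against every opponent action. Compare each pair of P1's strategies column-by-column:
  A vs B: [1 vs 2, 7 vs 4] → A does not strictly dominate B (column X: 1 ≤ 2)
  B vs A: [2 vs 1, 4 vs 7] → B does not strictly dominate A (column Y: 4 ≤ 7)
No single strategy strictly dominates all others → no strictly dominant strategy.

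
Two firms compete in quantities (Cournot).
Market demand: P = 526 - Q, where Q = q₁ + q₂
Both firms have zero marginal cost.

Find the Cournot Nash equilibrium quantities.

q₁* = q₂* = 175.33; P* = 175.33

Work:
Profit: π_i = P·q_i = (a - q_i - q_j)·q_i
FOC: ∂π_i/∂q_i = a - 2q_i - q_j = 0
Reaction function: q_i = (526 - q_j)/2
Symmetry: q* = 526/3 = 175.33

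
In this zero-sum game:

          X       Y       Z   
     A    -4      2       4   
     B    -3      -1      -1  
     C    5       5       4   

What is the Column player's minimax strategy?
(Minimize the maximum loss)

Column should play Z, value = 4

Work:
Column player minimizes Row's maximum payoff:
Column X: max payoff to Row = 5
Column Y: max payoff to Row = 5
Column Z: max payoff to Row = 4
Minimum is 4, achieved by column Z.
Minimax strategy: Z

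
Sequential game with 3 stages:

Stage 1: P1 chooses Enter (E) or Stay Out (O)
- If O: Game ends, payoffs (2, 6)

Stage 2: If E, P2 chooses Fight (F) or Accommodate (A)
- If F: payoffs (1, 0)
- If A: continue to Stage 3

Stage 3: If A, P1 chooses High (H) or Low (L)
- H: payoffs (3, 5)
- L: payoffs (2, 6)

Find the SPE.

SPE: (E, A, H); Outcome (3, 5)

Work:
Stage 3: P1 chooses H (3 vs 2)
Stage 2: P2: F->0, A->5 (anticipating H). Choose A
Stage 1: P1: O->2, E->3 (anticipating A, H). Choose E
SPE path: E -> A -> H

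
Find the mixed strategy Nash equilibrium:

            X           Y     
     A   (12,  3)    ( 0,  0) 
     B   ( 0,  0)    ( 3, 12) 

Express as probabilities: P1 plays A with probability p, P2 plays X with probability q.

p = 0.8, q = 0.2

Work:
Find probabilities that make opponent indifferent:
P2 chooses q to make P1 indifferent between A and B
P1 chooses p to make P2 indifferent between X and Y
Mixed NE: P1 plays (A: 0.8, B: 0.2), P2 plays (X: 0.2, Y: 0.8)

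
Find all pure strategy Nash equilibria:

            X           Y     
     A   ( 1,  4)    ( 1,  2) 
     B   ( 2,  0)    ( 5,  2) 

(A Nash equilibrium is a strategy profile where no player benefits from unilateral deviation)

Nash equilibrium: (B, Y)

Work:
Best responses:
  P1 vs X: payoffs [1, 2] → best response B (payoff 2)
  P1 vs Y: payoffs [1, 5] → best response B (payoff 5)
  P2 vs A: payoffs [4, 2] → best response X (payoff 4)
  P2 vs B: payoffs [0, 2] → best response Y (payoff 2)
Mutual best responses: (B,Y) → Nash equilibria.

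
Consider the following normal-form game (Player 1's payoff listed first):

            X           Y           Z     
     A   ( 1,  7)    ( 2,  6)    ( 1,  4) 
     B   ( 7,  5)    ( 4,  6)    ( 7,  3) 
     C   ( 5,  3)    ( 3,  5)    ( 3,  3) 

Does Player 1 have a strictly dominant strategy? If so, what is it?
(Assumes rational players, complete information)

Yes, Player 1's strictly dominant strategy is B

Work:
A strategy strictly dominates another if it gives a strictly higher payoff against every opponent action. Compare each pair of P1's strategies column-by-column:
  A vs B: [1 vs 7, 2 vs 4, 1 vs 7] → A does not strictly dominate B (column X: 1 ≤ 7)
  A vs C: [1 vs 5, 2 vs 3, 1 vs 3] → A does not strictly dominate C (column X: 1 ≤ 5)
  B vs A: [7 vs 1, 4 vs 2, 7 vs 1] → B strictly dominates A
  B vs C: [7 vs 5, 4 vs 3, 7 vs 3] → B strictly dominates C
  C vs A: [5 vs 1, 3 vs 2, 3 vs 1] → C strictly dominates A
  C vs B: [5 vs 7, 3 vs 4, 3 vs 7] → C does not strictly dominate B (column X: 5 ≤ 7)
B strictly dominates every other strategy → strictly dominant.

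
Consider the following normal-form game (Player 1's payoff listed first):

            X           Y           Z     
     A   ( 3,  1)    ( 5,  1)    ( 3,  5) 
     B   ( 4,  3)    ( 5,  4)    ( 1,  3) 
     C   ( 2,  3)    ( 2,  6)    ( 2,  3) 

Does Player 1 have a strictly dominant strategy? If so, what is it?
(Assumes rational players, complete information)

No strictly dominant strategy exists for Player 1

Work:
A strategy strictly dominates another if it gives a strictly higher payoff against every opponent action. Compare each pair of P1's strategies column-by-column:
  A vs B: [3 vs 4, 5 vs 5, 3 vs 1] → A does not strictly dominate B (column X: 3 ≤ 4)
  A vs C: [3 vs 2, 5 vs 2, 3 vs 2] → A strictly dominates C
  B vs A: [4 vs 3, 5 vs 5, 1 vs 3] → B does not strictly dominate A (column Y: 5 ≤ 5)
  B vs C: [4 vs 2, 5 vs 2, 1 vs 2] → B does not strictly dominate C (column Z: 1 ≤ 2)
  C vs A: [2 vs 3, 2 vs 5, 2 vs 3] → C does not strictly dominate A (column X: 2 ≤ 3)
  C vs B: [2 vs 4, 2 vs 5, 2 vs 1] → C does not strictly dominate B (column X: 2 ≤ 4)
No single strategy strictly dominates all others → no strictly dominant strategy.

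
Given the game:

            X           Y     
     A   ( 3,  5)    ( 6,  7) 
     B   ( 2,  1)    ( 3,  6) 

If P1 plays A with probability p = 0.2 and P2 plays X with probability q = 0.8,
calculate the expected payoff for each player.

E[P1] = 2.48, E[P2] = 2.68

Work:
E[P1] = p·q·π₁(A,X) + p·(1-q)·π₁(A,Y) + (1-p)·q·π₁(B,X) + (1-p)·(1-q)·π₁(B,Y)
= 0.2·0.8·3 + 0.2·0.2·6 + 0.8·0.8·2 + 0.8·0.2·3
= 2.48

E[P2] = 2.68 (similar calculation)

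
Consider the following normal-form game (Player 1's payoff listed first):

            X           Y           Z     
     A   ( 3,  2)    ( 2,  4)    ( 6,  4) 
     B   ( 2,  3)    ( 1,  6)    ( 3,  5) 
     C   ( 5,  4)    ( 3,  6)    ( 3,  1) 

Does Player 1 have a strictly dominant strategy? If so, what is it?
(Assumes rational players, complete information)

No strictly dominant strategy exists for Player 1

Work:
A strategy strictly dominates another if it gives a strictly higher payoff against every opponent action. Compare each pair of P1's strategies column-by-column:
  A vs B: [3 vs 2, 2 vs 1, 6 vs 3] → A strictly dominates B
  A vs C: [3 vs 5, 2 vs 3, 6 vs 3] → A does not strictly dominate C (column X: 3 ≤ 5)
  B vs A: [2 vs 3, 1 vs 2, 3 vs 6] → B does not strictly dominate A (column X: 2 ≤ 3)
  B vs C: [2 vs 5, 1 vs 3, 3 vs 3] → B does not strictly dominate C (column X: 2 ≤ 5)
  C vs A: [5 vs 3, 3 vs 2, 3 vs 6] → C does not strictly dominate A (column Z: 3 ≤ 6)
  C vs B: [5 vs 2, 3 vs 1, 3 vs 3] → C does not strictly dominate B (column Z: 3 ≤ 3)
No single strategy strictly dominates all others → no strictly dominant strategy.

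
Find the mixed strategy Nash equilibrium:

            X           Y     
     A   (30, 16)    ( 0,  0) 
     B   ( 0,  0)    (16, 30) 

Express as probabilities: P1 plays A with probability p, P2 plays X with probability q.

p = 0.6522, q = 0.3478

Work:
Find probabilities that make opponent indifferent:
P2 chooses q to make P1 indifferent between A and B
P1 chooses p to make P2 indifferent between X and Y
Mixed NE: P1 plays (A: 0.6522, B: 0.3478), P2 plays (X: 0.3478, Y: 0.6522)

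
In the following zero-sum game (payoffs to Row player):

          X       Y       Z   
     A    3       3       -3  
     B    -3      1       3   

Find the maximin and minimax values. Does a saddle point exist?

Maximin = -3, Minimax = 3, Saddle: False

Work:
Row minimums: [-3, -3] → maximin = -3
Column maximums: [3, 3, 3] → minimax = 3
No saddle point (maximin ≠ minimax). Mixed strategy needed.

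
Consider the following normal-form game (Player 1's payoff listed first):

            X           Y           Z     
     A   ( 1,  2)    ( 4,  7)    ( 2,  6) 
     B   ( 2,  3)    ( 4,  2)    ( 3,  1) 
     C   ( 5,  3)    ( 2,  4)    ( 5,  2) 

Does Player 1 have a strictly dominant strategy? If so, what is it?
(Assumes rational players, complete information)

No strictly dominant strategy exists for Player 1

Work:
A strategy strictly dominates another if it gives a strictly higher payoff against every opponent action. Compare each pair of P1's strategies column-by-column:
  A vs B: [1 vs 2, 4 vs 4, 2 vs 3] → A does not strictly dominate B (column X: 1 ≤ 2)
  A vs C: [1 vs 5, 4 vs 2, 2 vs 5] → A does not strictly dominate C (column X: 1 ≤ 5)
  B vs A: [2 vs 1, 4 vs 4, 3 vs 2] → B does not strictly dominate A (column Y: 4 ≤ 4)
  B vs C: [2 vs 5, 4 vs 2, 3 vs 5] → B does not strictly dominate C (column X: 2 ≤ 5)
  C vs A: [5 vs 1, 2 vs 4, 5 vs 2] → C does not strictly dominate A (column Y: 2 ≤ 4)
  C vs B: [5 vs 2, 2 vs 4, 5 vs 3] → C does not strictly dominate B (column Y: 2 ≤ 4)
No single strategy strictly dominates all others → no strictly dominant strategy.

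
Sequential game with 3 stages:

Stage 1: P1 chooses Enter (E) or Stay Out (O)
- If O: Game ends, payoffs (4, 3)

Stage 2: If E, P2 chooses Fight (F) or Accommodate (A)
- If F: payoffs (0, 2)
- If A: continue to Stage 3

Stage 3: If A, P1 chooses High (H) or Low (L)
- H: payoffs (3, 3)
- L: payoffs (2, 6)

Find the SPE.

SPE: (O, A, H); Outcome (4, 3)

Work:
Stage 3: P1 chooses H (3 vs 2)
Stage 2: P2: F->2, A->3 (anticipating H). Choose A
Stage 1: P1: O->4, E->3 (anticipating A, H). Choose O
SPE path: O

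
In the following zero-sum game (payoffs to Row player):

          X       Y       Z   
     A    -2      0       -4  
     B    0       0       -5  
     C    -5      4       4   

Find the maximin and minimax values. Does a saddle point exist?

Maximin = -4, Minimax = 0, Saddle: False

Work:
Row minimums: [-4, -5, -5] → maximin = -4
Column maximums: [0, 4, 4] → minimax = 0
No saddle point (maximin ≠ minimax). Mixed strategy needed.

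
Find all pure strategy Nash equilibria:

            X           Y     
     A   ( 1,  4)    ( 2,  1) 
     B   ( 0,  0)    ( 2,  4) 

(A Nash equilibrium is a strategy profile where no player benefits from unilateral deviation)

Nash equilibrium: (A, X), (B, Y)

Work:
Best responses:
  P1 vs X: payoffs [1, 0] → best response A (payoff 1)
  P1 vs Y: payoffs [2, 2] → best response A/B (payoff 2)
  P2 vs A: payoffs [4, 1] → best response X (payoff 4)
  P2 vs B: payoffs [0, 4] → best response Y (payoff 4)
Mutual best responses: (A,X), (B,Y) → Nash equilibria.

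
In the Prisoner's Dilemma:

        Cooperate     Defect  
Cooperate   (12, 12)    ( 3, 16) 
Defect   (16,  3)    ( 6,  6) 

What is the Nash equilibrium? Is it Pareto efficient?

(Defect, Defect) is NE; not Pareto efficient

Work:
Defect dominates Cooperate for both players:
If P2 cooperates: Defect (16) > Cooperate (12)
If P2 defects: Defect (6) > Cooperate (3)
NE: (Defect, Defect) with payoff (6, 6)
But (Cooperate, Cooperate) = (12, 12) Pareto dominates (6, 6)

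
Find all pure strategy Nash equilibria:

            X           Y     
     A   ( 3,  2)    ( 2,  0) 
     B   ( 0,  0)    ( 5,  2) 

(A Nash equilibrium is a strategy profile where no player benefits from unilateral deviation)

Nash equilibrium: (A, X), (B, Y)

Work:
Best responses:
  P1 vs X: payoffs [3, 0] → best response A (payoff 3)
  P1 vs Y: payoffs [2, 5] → best response B (payoff 5)
  P2 vs A: payoffs [2, 0] → best response X (payoff 2)
  P2 vs B: payoffs [0, 2] → best response Y (payoff 2)
Mutual best responses: (A,X), (B,Y) → Nash equilibria.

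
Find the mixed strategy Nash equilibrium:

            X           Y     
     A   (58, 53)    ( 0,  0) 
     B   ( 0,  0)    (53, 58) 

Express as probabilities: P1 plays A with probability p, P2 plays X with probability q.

p = 0.5225, q = 0.4775

Work:
Find probabilities that make opponent indifferent:
P2 chooses q to make P1 indifferent between A and B
P1 chooses p to make P2 indifferent between X and Y
Mixed NE: P1 plays (A: 0.5225, B: 0.4775), P2 plays (X: 0.4775, Y: 0.5225)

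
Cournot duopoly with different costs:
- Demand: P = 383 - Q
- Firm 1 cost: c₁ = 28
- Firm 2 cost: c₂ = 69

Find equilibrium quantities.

q₁* = 132.0, q₂* = 91.0

Work:
Reaction: q₁ = (383 - 28 - q₂)/2
Reaction: q₂ = (383 - 69 - q₁)/2
Solve simultaneously:
q₁* = (383 - 2×28 + 69)/3 = 132.0
q₂* = (383 - 2×69 + 28)/3 = 91.0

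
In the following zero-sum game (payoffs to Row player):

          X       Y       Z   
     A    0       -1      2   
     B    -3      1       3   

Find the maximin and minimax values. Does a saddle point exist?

Maximin = -1, Minimax = 0, Saddle: False

Work:
Row minimums: [-1, -3] → maximin = -1
Column maximums: [0, 1, 3] → minimax = 0
No saddle point (maximin ≠ minimax). Mixed strategy needed.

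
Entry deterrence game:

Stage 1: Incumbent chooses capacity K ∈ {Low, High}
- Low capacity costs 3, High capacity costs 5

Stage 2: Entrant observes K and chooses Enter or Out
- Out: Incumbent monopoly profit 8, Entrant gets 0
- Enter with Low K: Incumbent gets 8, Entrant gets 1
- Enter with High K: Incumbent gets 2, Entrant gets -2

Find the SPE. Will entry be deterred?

SPE: (Low, Enter|Low, Out|High); Entry not deterred. Incumbent net profit = 5, Entrant gets 1

Work:
After Low K: Entrant enters (1 > 0)
After High K: Entrant stays out (-2 < 0)
Incumbent: Low → 8−3=5, High → 8−5=3
Incumbent chooses Low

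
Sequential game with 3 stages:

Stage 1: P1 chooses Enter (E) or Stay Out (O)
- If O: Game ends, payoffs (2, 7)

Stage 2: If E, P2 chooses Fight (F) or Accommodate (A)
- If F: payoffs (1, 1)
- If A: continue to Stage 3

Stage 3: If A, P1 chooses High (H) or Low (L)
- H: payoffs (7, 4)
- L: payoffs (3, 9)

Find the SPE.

SPE: (E, A, H); Outcome (7, 4)

Work:
Stage 3: P1 chooses H (7 vs 3)
Stage 2: P2: F->1, A->4 (anticipating H). Choose A
Stage 1: P1: O->2, E->7 (anticipating A, H). Choose E
SPE path: E -> A -> H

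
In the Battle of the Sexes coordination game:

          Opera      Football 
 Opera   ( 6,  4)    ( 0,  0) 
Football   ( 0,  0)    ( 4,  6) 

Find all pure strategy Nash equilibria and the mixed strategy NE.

Pure NE: (Opera, Opera) and (Football, Football); Mixed NE: p = 0.6, q = 0.4

Work:
Check pure NE:
(Opera, Opera): (6, 4) - no unilateral deviation beneficial
(Football, Football): (4, 6) - no unilateral deviation beneficial
Mixed NE: P1 plays Opera with p = 0.6, P2 plays Opera with q = 0.4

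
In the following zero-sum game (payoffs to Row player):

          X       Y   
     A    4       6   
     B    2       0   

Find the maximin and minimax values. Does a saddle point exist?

Maximin = 4, Minimax = 4, Saddle: True

Work:
Row minimums: [4, 0] → maximin = 4
Column maximums: [4, 6] → minimax = 4
Saddle point exists! Game value = 4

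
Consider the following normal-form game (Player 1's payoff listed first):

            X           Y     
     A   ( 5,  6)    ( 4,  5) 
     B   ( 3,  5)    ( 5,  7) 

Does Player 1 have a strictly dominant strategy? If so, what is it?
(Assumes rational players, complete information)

No strictly dominant strategy exists for Player 1

Work:
A strategy strictly dominates another if it gives a strictly higher payoff against every opponent action. Compare each pair of P1's strategies column-by-column:
  A vs B: [5 vs 3, 4 vs 5] → A does not strictly dominate B (column Y: 4 ≤ 5)
  B vs A: [3 vs 5, 5 vs 4] → B does not strictly dominate A (column X: 3 ≤ 5)
No single strategy strictly dominates all others → no strictly dominant strategy.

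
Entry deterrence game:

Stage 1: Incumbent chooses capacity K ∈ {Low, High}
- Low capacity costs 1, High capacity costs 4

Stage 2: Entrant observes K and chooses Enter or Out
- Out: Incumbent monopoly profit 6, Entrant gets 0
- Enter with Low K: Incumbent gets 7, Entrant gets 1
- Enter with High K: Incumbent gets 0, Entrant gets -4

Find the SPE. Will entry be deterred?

SPE: (Low, Enter|Low, Out|High); Entry not deterred. Incumbent net profit = 6, Entrant gets 1

Work:
After Low K: Entrant enters (1 > 0)
After High K: Entrant stays out (-4 < 0)
Incumbent: Low → 7−1=6, High → 6−4=2
Incumbent chooses Low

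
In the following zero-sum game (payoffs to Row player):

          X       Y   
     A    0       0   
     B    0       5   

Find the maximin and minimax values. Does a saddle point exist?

Maximin = 0, Minimax = 0, Saddle: True

Work:
Row minimums: [0, 0] → maximin = 0
Column maximums: [0, 5] → minimax = 0
Saddle point exists! Game value = 0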